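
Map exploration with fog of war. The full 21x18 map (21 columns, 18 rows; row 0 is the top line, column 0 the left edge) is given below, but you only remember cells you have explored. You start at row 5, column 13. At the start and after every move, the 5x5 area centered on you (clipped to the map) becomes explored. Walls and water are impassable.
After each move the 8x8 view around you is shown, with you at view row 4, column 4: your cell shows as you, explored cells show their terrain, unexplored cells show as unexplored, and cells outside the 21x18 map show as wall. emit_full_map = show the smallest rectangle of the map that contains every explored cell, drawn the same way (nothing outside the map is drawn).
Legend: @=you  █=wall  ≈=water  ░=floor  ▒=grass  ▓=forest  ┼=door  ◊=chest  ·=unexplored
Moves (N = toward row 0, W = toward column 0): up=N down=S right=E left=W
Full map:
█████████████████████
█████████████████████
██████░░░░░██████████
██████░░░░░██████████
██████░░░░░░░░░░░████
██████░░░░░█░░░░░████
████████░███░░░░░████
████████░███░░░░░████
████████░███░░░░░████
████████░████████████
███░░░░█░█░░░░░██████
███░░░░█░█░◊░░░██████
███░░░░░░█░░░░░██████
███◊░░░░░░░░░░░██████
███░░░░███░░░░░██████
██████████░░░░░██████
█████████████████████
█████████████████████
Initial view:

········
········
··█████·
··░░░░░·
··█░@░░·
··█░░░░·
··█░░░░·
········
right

········
········
·██████·
·░░░░░░·
·█░░@░░·
·█░░░░░·
·█░░░░░·
········

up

········
········
··█████·
·██████·
·░░░@░░·
·█░░░░░·
·█░░░░░·
·█░░░░░·

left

········
········
··██████
··██████
··░░@░░░
··█░░░░░
··█░░░░░
··█░░░░░

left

········
········
··░█████
··░█████
··░░@░░░
··░█░░░░
··██░░░░
···█░░░░

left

········
········
··░░████
··░░████
··░░@░░░
··░░█░░░
··███░░░
····█░░░

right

········
········
·░░█████
·░░█████
·░░░@░░░
·░░█░░░░
·███░░░░
···█░░░░

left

········
········
··░░████
··░░████
··░░@░░░
··░░█░░░
··███░░░
····█░░░

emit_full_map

░░██████
░░██████
░░@░░░░░
░░█░░░░░
███░░░░░
··█░░░░░

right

········
········
·░░█████
·░░█████
·░░░@░░░
·░░█░░░░
·███░░░░
···█░░░░


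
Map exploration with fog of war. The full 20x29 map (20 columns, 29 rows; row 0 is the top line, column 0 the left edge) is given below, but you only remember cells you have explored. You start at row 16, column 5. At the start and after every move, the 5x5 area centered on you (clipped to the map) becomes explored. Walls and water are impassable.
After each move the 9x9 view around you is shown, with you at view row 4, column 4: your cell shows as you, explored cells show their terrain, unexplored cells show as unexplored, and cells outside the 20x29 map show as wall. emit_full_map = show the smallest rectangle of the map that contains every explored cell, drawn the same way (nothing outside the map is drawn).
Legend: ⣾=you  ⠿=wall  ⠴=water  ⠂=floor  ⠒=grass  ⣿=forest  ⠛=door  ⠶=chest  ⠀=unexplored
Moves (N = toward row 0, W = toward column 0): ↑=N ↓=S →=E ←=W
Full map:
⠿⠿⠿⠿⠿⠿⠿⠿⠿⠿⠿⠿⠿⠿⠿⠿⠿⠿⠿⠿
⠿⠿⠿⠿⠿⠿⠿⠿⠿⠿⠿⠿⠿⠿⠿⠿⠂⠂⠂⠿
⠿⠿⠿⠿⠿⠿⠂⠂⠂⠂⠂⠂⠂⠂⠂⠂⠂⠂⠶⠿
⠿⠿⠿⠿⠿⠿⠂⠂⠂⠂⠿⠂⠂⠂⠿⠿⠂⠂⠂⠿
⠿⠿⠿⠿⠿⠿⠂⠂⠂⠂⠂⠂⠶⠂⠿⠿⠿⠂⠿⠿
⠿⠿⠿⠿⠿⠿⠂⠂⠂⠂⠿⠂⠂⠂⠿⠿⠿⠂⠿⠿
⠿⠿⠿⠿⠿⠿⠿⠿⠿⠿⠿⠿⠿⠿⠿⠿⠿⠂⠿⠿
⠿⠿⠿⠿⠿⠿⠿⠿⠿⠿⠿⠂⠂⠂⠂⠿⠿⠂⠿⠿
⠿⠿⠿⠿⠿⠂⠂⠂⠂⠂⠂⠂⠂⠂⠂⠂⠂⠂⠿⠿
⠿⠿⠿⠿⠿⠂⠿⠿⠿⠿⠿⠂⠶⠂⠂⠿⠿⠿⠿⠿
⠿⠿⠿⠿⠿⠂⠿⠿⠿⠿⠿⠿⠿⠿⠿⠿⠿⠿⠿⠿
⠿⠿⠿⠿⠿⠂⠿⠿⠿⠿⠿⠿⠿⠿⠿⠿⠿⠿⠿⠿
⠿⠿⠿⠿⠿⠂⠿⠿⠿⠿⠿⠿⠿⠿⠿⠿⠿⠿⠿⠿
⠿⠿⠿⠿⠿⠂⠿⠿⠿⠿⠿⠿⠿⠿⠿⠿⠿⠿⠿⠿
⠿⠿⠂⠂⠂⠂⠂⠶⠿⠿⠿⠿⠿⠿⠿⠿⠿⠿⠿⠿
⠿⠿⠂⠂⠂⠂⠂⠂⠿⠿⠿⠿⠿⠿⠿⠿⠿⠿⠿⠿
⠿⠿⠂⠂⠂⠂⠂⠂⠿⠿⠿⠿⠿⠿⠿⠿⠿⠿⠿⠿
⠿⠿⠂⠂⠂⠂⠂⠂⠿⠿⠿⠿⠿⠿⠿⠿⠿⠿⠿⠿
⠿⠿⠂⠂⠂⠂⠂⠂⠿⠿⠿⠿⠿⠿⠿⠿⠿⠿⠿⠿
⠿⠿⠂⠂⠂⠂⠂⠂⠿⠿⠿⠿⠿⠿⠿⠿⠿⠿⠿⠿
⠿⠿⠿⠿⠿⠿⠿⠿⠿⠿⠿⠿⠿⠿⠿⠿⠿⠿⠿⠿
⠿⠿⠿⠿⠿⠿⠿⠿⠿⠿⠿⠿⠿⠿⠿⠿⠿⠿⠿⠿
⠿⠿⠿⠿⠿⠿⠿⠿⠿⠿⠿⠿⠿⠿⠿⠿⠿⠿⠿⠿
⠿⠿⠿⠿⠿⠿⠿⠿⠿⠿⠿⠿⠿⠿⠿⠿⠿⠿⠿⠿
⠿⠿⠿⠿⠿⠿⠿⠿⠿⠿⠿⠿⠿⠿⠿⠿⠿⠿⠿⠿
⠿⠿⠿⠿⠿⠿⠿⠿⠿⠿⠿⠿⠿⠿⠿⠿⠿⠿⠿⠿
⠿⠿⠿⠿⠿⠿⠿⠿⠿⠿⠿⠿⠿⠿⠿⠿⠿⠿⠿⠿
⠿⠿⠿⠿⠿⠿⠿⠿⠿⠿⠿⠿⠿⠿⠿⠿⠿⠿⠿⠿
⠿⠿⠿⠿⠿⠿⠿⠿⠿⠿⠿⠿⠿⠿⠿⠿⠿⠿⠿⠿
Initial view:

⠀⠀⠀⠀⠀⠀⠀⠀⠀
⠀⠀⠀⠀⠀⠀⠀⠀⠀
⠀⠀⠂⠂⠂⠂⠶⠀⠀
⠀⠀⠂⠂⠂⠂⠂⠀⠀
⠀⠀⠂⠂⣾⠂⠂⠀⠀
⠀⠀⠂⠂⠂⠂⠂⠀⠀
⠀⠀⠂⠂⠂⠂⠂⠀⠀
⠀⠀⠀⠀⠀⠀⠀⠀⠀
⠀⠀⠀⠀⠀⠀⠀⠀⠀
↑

⠀⠀⠀⠀⠀⠀⠀⠀⠀
⠀⠀⠀⠀⠀⠀⠀⠀⠀
⠀⠀⠿⠿⠂⠿⠿⠀⠀
⠀⠀⠂⠂⠂⠂⠶⠀⠀
⠀⠀⠂⠂⣾⠂⠂⠀⠀
⠀⠀⠂⠂⠂⠂⠂⠀⠀
⠀⠀⠂⠂⠂⠂⠂⠀⠀
⠀⠀⠂⠂⠂⠂⠂⠀⠀
⠀⠀⠀⠀⠀⠀⠀⠀⠀

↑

⠀⠀⠀⠀⠀⠀⠀⠀⠀
⠀⠀⠀⠀⠀⠀⠀⠀⠀
⠀⠀⠿⠿⠂⠿⠿⠀⠀
⠀⠀⠿⠿⠂⠿⠿⠀⠀
⠀⠀⠂⠂⣾⠂⠶⠀⠀
⠀⠀⠂⠂⠂⠂⠂⠀⠀
⠀⠀⠂⠂⠂⠂⠂⠀⠀
⠀⠀⠂⠂⠂⠂⠂⠀⠀
⠀⠀⠂⠂⠂⠂⠂⠀⠀

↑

⠀⠀⠀⠀⠀⠀⠀⠀⠀
⠀⠀⠀⠀⠀⠀⠀⠀⠀
⠀⠀⠿⠿⠂⠿⠿⠀⠀
⠀⠀⠿⠿⠂⠿⠿⠀⠀
⠀⠀⠿⠿⣾⠿⠿⠀⠀
⠀⠀⠂⠂⠂⠂⠶⠀⠀
⠀⠀⠂⠂⠂⠂⠂⠀⠀
⠀⠀⠂⠂⠂⠂⠂⠀⠀
⠀⠀⠂⠂⠂⠂⠂⠀⠀

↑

⠀⠀⠀⠀⠀⠀⠀⠀⠀
⠀⠀⠀⠀⠀⠀⠀⠀⠀
⠀⠀⠿⠿⠂⠿⠿⠀⠀
⠀⠀⠿⠿⠂⠿⠿⠀⠀
⠀⠀⠿⠿⣾⠿⠿⠀⠀
⠀⠀⠿⠿⠂⠿⠿⠀⠀
⠀⠀⠂⠂⠂⠂⠶⠀⠀
⠀⠀⠂⠂⠂⠂⠂⠀⠀
⠀⠀⠂⠂⠂⠂⠂⠀⠀

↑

⠀⠀⠀⠀⠀⠀⠀⠀⠀
⠀⠀⠀⠀⠀⠀⠀⠀⠀
⠀⠀⠿⠿⠂⠿⠿⠀⠀
⠀⠀⠿⠿⠂⠿⠿⠀⠀
⠀⠀⠿⠿⣾⠿⠿⠀⠀
⠀⠀⠿⠿⠂⠿⠿⠀⠀
⠀⠀⠿⠿⠂⠿⠿⠀⠀
⠀⠀⠂⠂⠂⠂⠶⠀⠀
⠀⠀⠂⠂⠂⠂⠂⠀⠀

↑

⠀⠀⠀⠀⠀⠀⠀⠀⠀
⠀⠀⠀⠀⠀⠀⠀⠀⠀
⠀⠀⠿⠿⠂⠂⠂⠀⠀
⠀⠀⠿⠿⠂⠿⠿⠀⠀
⠀⠀⠿⠿⣾⠿⠿⠀⠀
⠀⠀⠿⠿⠂⠿⠿⠀⠀
⠀⠀⠿⠿⠂⠿⠿⠀⠀
⠀⠀⠿⠿⠂⠿⠿⠀⠀
⠀⠀⠂⠂⠂⠂⠶⠀⠀

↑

⠀⠀⠀⠀⠀⠀⠀⠀⠀
⠀⠀⠀⠀⠀⠀⠀⠀⠀
⠀⠀⠿⠿⠿⠿⠿⠀⠀
⠀⠀⠿⠿⠂⠂⠂⠀⠀
⠀⠀⠿⠿⣾⠿⠿⠀⠀
⠀⠀⠿⠿⠂⠿⠿⠀⠀
⠀⠀⠿⠿⠂⠿⠿⠀⠀
⠀⠀⠿⠿⠂⠿⠿⠀⠀
⠀⠀⠿⠿⠂⠿⠿⠀⠀

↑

⠀⠀⠀⠀⠀⠀⠀⠀⠀
⠀⠀⠀⠀⠀⠀⠀⠀⠀
⠀⠀⠿⠿⠿⠿⠿⠀⠀
⠀⠀⠿⠿⠿⠿⠿⠀⠀
⠀⠀⠿⠿⣾⠂⠂⠀⠀
⠀⠀⠿⠿⠂⠿⠿⠀⠀
⠀⠀⠿⠿⠂⠿⠿⠀⠀
⠀⠀⠿⠿⠂⠿⠿⠀⠀
⠀⠀⠿⠿⠂⠿⠿⠀⠀

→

⠀⠀⠀⠀⠀⠀⠀⠀⠀
⠀⠀⠀⠀⠀⠀⠀⠀⠀
⠀⠿⠿⠿⠿⠿⠿⠀⠀
⠀⠿⠿⠿⠿⠿⠿⠀⠀
⠀⠿⠿⠂⣾⠂⠂⠀⠀
⠀⠿⠿⠂⠿⠿⠿⠀⠀
⠀⠿⠿⠂⠿⠿⠿⠀⠀
⠀⠿⠿⠂⠿⠿⠀⠀⠀
⠀⠿⠿⠂⠿⠿⠀⠀⠀

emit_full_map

⠿⠿⠿⠿⠿⠿
⠿⠿⠿⠿⠿⠿
⠿⠿⠂⣾⠂⠂
⠿⠿⠂⠿⠿⠿
⠿⠿⠂⠿⠿⠿
⠿⠿⠂⠿⠿⠀
⠿⠿⠂⠿⠿⠀
⠿⠿⠂⠿⠿⠀
⠂⠂⠂⠂⠶⠀
⠂⠂⠂⠂⠂⠀
⠂⠂⠂⠂⠂⠀
⠂⠂⠂⠂⠂⠀
⠂⠂⠂⠂⠂⠀

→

⠀⠀⠀⠀⠀⠀⠀⠀⠀
⠀⠀⠀⠀⠀⠀⠀⠀⠀
⠿⠿⠿⠿⠿⠿⠿⠀⠀
⠿⠿⠿⠿⠿⠿⠿⠀⠀
⠿⠿⠂⠂⣾⠂⠂⠀⠀
⠿⠿⠂⠿⠿⠿⠿⠀⠀
⠿⠿⠂⠿⠿⠿⠿⠀⠀
⠿⠿⠂⠿⠿⠀⠀⠀⠀
⠿⠿⠂⠿⠿⠀⠀⠀⠀

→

⠀⠀⠀⠀⠀⠀⠀⠀⠀
⠀⠀⠀⠀⠀⠀⠀⠀⠀
⠿⠿⠿⠿⠿⠿⠿⠀⠀
⠿⠿⠿⠿⠿⠿⠿⠀⠀
⠿⠂⠂⠂⣾⠂⠂⠀⠀
⠿⠂⠿⠿⠿⠿⠿⠀⠀
⠿⠂⠿⠿⠿⠿⠿⠀⠀
⠿⠂⠿⠿⠀⠀⠀⠀⠀
⠿⠂⠿⠿⠀⠀⠀⠀⠀

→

⠀⠀⠀⠀⠀⠀⠀⠀⠀
⠀⠀⠀⠀⠀⠀⠀⠀⠀
⠿⠿⠿⠿⠿⠿⠿⠀⠀
⠿⠿⠿⠿⠿⠿⠂⠀⠀
⠂⠂⠂⠂⣾⠂⠂⠀⠀
⠂⠿⠿⠿⠿⠿⠂⠀⠀
⠂⠿⠿⠿⠿⠿⠿⠀⠀
⠂⠿⠿⠀⠀⠀⠀⠀⠀
⠂⠿⠿⠀⠀⠀⠀⠀⠀

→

⠀⠀⠀⠀⠀⠀⠀⠀⠀
⠀⠀⠀⠀⠀⠀⠀⠀⠀
⠿⠿⠿⠿⠿⠿⠿⠀⠀
⠿⠿⠿⠿⠿⠂⠂⠀⠀
⠂⠂⠂⠂⣾⠂⠂⠀⠀
⠿⠿⠿⠿⠿⠂⠶⠀⠀
⠿⠿⠿⠿⠿⠿⠿⠀⠀
⠿⠿⠀⠀⠀⠀⠀⠀⠀
⠿⠿⠀⠀⠀⠀⠀⠀⠀

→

⠀⠀⠀⠀⠀⠀⠀⠀⠀
⠀⠀⠀⠀⠀⠀⠀⠀⠀
⠿⠿⠿⠿⠿⠿⠿⠀⠀
⠿⠿⠿⠿⠂⠂⠂⠀⠀
⠂⠂⠂⠂⣾⠂⠂⠀⠀
⠿⠿⠿⠿⠂⠶⠂⠀⠀
⠿⠿⠿⠿⠿⠿⠿⠀⠀
⠿⠀⠀⠀⠀⠀⠀⠀⠀
⠿⠀⠀⠀⠀⠀⠀⠀⠀

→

⠀⠀⠀⠀⠀⠀⠀⠀⠀
⠀⠀⠀⠀⠀⠀⠀⠀⠀
⠿⠿⠿⠿⠿⠿⠿⠀⠀
⠿⠿⠿⠂⠂⠂⠂⠀⠀
⠂⠂⠂⠂⣾⠂⠂⠀⠀
⠿⠿⠿⠂⠶⠂⠂⠀⠀
⠿⠿⠿⠿⠿⠿⠿⠀⠀
⠀⠀⠀⠀⠀⠀⠀⠀⠀
⠀⠀⠀⠀⠀⠀⠀⠀⠀

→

⠀⠀⠀⠀⠀⠀⠀⠀⠀
⠀⠀⠀⠀⠀⠀⠀⠀⠀
⠿⠿⠿⠿⠿⠿⠿⠀⠀
⠿⠿⠂⠂⠂⠂⠿⠀⠀
⠂⠂⠂⠂⣾⠂⠂⠀⠀
⠿⠿⠂⠶⠂⠂⠿⠀⠀
⠿⠿⠿⠿⠿⠿⠿⠀⠀
⠀⠀⠀⠀⠀⠀⠀⠀⠀
⠀⠀⠀⠀⠀⠀⠀⠀⠀

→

⠀⠀⠀⠀⠀⠀⠀⠀⠀
⠀⠀⠀⠀⠀⠀⠀⠀⠀
⠿⠿⠿⠿⠿⠿⠿⠀⠀
⠿⠂⠂⠂⠂⠿⠿⠀⠀
⠂⠂⠂⠂⣾⠂⠂⠀⠀
⠿⠂⠶⠂⠂⠿⠿⠀⠀
⠿⠿⠿⠿⠿⠿⠿⠀⠀
⠀⠀⠀⠀⠀⠀⠀⠀⠀
⠀⠀⠀⠀⠀⠀⠀⠀⠀

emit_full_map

⠿⠿⠿⠿⠿⠿⠿⠿⠿⠿⠿⠿⠿⠿
⠿⠿⠿⠿⠿⠿⠿⠿⠂⠂⠂⠂⠿⠿
⠿⠿⠂⠂⠂⠂⠂⠂⠂⠂⠂⣾⠂⠂
⠿⠿⠂⠿⠿⠿⠿⠿⠂⠶⠂⠂⠿⠿
⠿⠿⠂⠿⠿⠿⠿⠿⠿⠿⠿⠿⠿⠿
⠿⠿⠂⠿⠿⠀⠀⠀⠀⠀⠀⠀⠀⠀
⠿⠿⠂⠿⠿⠀⠀⠀⠀⠀⠀⠀⠀⠀
⠿⠿⠂⠿⠿⠀⠀⠀⠀⠀⠀⠀⠀⠀
⠂⠂⠂⠂⠶⠀⠀⠀⠀⠀⠀⠀⠀⠀
⠂⠂⠂⠂⠂⠀⠀⠀⠀⠀⠀⠀⠀⠀
⠂⠂⠂⠂⠂⠀⠀⠀⠀⠀⠀⠀⠀⠀
⠂⠂⠂⠂⠂⠀⠀⠀⠀⠀⠀⠀⠀⠀
⠂⠂⠂⠂⠂⠀⠀⠀⠀⠀⠀⠀⠀⠀

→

⠀⠀⠀⠀⠀⠀⠀⠀⠀
⠀⠀⠀⠀⠀⠀⠀⠀⠀
⠿⠿⠿⠿⠿⠿⠂⠀⠀
⠂⠂⠂⠂⠿⠿⠂⠀⠀
⠂⠂⠂⠂⣾⠂⠂⠀⠀
⠂⠶⠂⠂⠿⠿⠿⠀⠀
⠿⠿⠿⠿⠿⠿⠿⠀⠀
⠀⠀⠀⠀⠀⠀⠀⠀⠀
⠀⠀⠀⠀⠀⠀⠀⠀⠀

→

⠀⠀⠀⠀⠀⠀⠀⠀⠿
⠀⠀⠀⠀⠀⠀⠀⠀⠿
⠿⠿⠿⠿⠿⠂⠿⠀⠿
⠂⠂⠂⠿⠿⠂⠿⠀⠿
⠂⠂⠂⠂⣾⠂⠿⠀⠿
⠶⠂⠂⠿⠿⠿⠿⠀⠿
⠿⠿⠿⠿⠿⠿⠿⠀⠿
⠀⠀⠀⠀⠀⠀⠀⠀⠿
⠀⠀⠀⠀⠀⠀⠀⠀⠿

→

⠀⠀⠀⠀⠀⠀⠀⠿⠿
⠀⠀⠀⠀⠀⠀⠀⠿⠿
⠿⠿⠿⠿⠂⠿⠿⠿⠿
⠂⠂⠿⠿⠂⠿⠿⠿⠿
⠂⠂⠂⠂⣾⠿⠿⠿⠿
⠂⠂⠿⠿⠿⠿⠿⠿⠿
⠿⠿⠿⠿⠿⠿⠿⠿⠿
⠀⠀⠀⠀⠀⠀⠀⠿⠿
⠀⠀⠀⠀⠀⠀⠀⠿⠿

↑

⠀⠀⠀⠀⠀⠀⠀⠿⠿
⠀⠀⠀⠀⠀⠀⠀⠿⠿
⠀⠀⠿⠿⠂⠿⠿⠿⠿
⠿⠿⠿⠿⠂⠿⠿⠿⠿
⠂⠂⠿⠿⣾⠿⠿⠿⠿
⠂⠂⠂⠂⠂⠿⠿⠿⠿
⠂⠂⠿⠿⠿⠿⠿⠿⠿
⠿⠿⠿⠿⠿⠿⠿⠿⠿
⠀⠀⠀⠀⠀⠀⠀⠿⠿

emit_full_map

⠀⠀⠀⠀⠀⠀⠀⠀⠀⠀⠀⠀⠿⠿⠂⠿⠿
⠿⠿⠿⠿⠿⠿⠿⠿⠿⠿⠿⠿⠿⠿⠂⠿⠿
⠿⠿⠿⠿⠿⠿⠿⠿⠂⠂⠂⠂⠿⠿⣾⠿⠿
⠿⠿⠂⠂⠂⠂⠂⠂⠂⠂⠂⠂⠂⠂⠂⠿⠿
⠿⠿⠂⠿⠿⠿⠿⠿⠂⠶⠂⠂⠿⠿⠿⠿⠿
⠿⠿⠂⠿⠿⠿⠿⠿⠿⠿⠿⠿⠿⠿⠿⠿⠿
⠿⠿⠂⠿⠿⠀⠀⠀⠀⠀⠀⠀⠀⠀⠀⠀⠀
⠿⠿⠂⠿⠿⠀⠀⠀⠀⠀⠀⠀⠀⠀⠀⠀⠀
⠿⠿⠂⠿⠿⠀⠀⠀⠀⠀⠀⠀⠀⠀⠀⠀⠀
⠂⠂⠂⠂⠶⠀⠀⠀⠀⠀⠀⠀⠀⠀⠀⠀⠀
⠂⠂⠂⠂⠂⠀⠀⠀⠀⠀⠀⠀⠀⠀⠀⠀⠀
⠂⠂⠂⠂⠂⠀⠀⠀⠀⠀⠀⠀⠀⠀⠀⠀⠀
⠂⠂⠂⠂⠂⠀⠀⠀⠀⠀⠀⠀⠀⠀⠀⠀⠀
⠂⠂⠂⠂⠂⠀⠀⠀⠀⠀⠀⠀⠀⠀⠀⠀⠀


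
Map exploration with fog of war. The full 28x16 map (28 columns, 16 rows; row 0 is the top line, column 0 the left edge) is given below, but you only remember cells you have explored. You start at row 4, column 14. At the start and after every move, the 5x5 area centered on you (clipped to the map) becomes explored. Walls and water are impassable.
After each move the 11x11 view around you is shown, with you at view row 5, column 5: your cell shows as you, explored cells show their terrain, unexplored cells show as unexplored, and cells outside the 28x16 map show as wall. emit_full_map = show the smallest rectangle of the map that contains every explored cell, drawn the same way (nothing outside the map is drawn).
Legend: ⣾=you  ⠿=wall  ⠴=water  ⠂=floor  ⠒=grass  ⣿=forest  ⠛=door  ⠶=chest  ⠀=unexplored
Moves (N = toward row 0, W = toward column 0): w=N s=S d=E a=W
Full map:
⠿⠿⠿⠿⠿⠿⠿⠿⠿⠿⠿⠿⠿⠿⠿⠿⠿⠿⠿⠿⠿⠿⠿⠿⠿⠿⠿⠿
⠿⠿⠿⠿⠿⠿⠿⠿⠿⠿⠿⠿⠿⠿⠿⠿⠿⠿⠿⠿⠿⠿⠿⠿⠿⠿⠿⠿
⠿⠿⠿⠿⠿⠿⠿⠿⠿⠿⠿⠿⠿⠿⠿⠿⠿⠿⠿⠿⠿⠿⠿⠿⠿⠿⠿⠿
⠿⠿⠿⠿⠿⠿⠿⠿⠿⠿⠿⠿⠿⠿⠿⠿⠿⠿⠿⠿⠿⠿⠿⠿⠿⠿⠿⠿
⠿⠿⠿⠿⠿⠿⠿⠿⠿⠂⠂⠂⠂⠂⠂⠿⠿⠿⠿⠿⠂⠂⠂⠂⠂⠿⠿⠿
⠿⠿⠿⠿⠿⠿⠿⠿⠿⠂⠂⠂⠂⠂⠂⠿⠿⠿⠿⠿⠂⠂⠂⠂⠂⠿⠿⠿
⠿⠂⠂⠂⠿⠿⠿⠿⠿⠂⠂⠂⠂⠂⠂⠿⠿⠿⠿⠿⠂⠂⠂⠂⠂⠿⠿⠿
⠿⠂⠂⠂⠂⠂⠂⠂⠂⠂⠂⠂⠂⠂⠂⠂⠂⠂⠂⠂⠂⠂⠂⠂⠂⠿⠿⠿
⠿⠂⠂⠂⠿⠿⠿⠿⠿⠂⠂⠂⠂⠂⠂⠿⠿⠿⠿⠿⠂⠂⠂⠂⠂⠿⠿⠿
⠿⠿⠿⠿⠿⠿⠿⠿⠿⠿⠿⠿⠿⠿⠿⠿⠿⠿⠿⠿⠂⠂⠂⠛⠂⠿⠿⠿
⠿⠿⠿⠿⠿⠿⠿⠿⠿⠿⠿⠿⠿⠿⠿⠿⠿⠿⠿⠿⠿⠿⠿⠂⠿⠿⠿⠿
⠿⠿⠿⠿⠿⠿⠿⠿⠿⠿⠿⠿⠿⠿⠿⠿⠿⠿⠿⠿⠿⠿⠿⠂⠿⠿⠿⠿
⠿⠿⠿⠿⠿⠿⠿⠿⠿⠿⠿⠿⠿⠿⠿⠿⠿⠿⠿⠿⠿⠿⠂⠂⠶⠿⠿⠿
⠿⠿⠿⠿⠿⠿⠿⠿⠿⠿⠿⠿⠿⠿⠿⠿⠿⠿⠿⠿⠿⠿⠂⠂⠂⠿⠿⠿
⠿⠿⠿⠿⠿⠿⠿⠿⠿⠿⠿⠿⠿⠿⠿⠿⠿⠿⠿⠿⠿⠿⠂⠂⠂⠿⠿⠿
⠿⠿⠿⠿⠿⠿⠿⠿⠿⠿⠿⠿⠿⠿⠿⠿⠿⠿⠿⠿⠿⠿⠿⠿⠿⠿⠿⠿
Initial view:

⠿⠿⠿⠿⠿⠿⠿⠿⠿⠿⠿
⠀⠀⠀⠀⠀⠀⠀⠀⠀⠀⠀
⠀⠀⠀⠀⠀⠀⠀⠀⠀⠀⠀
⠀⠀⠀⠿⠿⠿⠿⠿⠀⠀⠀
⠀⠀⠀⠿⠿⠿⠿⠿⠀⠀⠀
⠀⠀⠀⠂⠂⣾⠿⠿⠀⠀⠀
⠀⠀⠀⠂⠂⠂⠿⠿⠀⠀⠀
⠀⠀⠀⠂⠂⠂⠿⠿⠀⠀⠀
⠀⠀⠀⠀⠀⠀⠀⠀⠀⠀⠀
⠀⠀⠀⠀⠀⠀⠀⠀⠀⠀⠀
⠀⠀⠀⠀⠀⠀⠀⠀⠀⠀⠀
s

⠀⠀⠀⠀⠀⠀⠀⠀⠀⠀⠀
⠀⠀⠀⠀⠀⠀⠀⠀⠀⠀⠀
⠀⠀⠀⠿⠿⠿⠿⠿⠀⠀⠀
⠀⠀⠀⠿⠿⠿⠿⠿⠀⠀⠀
⠀⠀⠀⠂⠂⠂⠿⠿⠀⠀⠀
⠀⠀⠀⠂⠂⣾⠿⠿⠀⠀⠀
⠀⠀⠀⠂⠂⠂⠿⠿⠀⠀⠀
⠀⠀⠀⠂⠂⠂⠂⠂⠀⠀⠀
⠀⠀⠀⠀⠀⠀⠀⠀⠀⠀⠀
⠀⠀⠀⠀⠀⠀⠀⠀⠀⠀⠀
⠀⠀⠀⠀⠀⠀⠀⠀⠀⠀⠀

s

⠀⠀⠀⠀⠀⠀⠀⠀⠀⠀⠀
⠀⠀⠀⠿⠿⠿⠿⠿⠀⠀⠀
⠀⠀⠀⠿⠿⠿⠿⠿⠀⠀⠀
⠀⠀⠀⠂⠂⠂⠿⠿⠀⠀⠀
⠀⠀⠀⠂⠂⠂⠿⠿⠀⠀⠀
⠀⠀⠀⠂⠂⣾⠿⠿⠀⠀⠀
⠀⠀⠀⠂⠂⠂⠂⠂⠀⠀⠀
⠀⠀⠀⠂⠂⠂⠿⠿⠀⠀⠀
⠀⠀⠀⠀⠀⠀⠀⠀⠀⠀⠀
⠀⠀⠀⠀⠀⠀⠀⠀⠀⠀⠀
⠀⠀⠀⠀⠀⠀⠀⠀⠀⠀⠀

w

⠀⠀⠀⠀⠀⠀⠀⠀⠀⠀⠀
⠀⠀⠀⠀⠀⠀⠀⠀⠀⠀⠀
⠀⠀⠀⠿⠿⠿⠿⠿⠀⠀⠀
⠀⠀⠀⠿⠿⠿⠿⠿⠀⠀⠀
⠀⠀⠀⠂⠂⠂⠿⠿⠀⠀⠀
⠀⠀⠀⠂⠂⣾⠿⠿⠀⠀⠀
⠀⠀⠀⠂⠂⠂⠿⠿⠀⠀⠀
⠀⠀⠀⠂⠂⠂⠂⠂⠀⠀⠀
⠀⠀⠀⠂⠂⠂⠿⠿⠀⠀⠀
⠀⠀⠀⠀⠀⠀⠀⠀⠀⠀⠀
⠀⠀⠀⠀⠀⠀⠀⠀⠀⠀⠀

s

⠀⠀⠀⠀⠀⠀⠀⠀⠀⠀⠀
⠀⠀⠀⠿⠿⠿⠿⠿⠀⠀⠀
⠀⠀⠀⠿⠿⠿⠿⠿⠀⠀⠀
⠀⠀⠀⠂⠂⠂⠿⠿⠀⠀⠀
⠀⠀⠀⠂⠂⠂⠿⠿⠀⠀⠀
⠀⠀⠀⠂⠂⣾⠿⠿⠀⠀⠀
⠀⠀⠀⠂⠂⠂⠂⠂⠀⠀⠀
⠀⠀⠀⠂⠂⠂⠿⠿⠀⠀⠀
⠀⠀⠀⠀⠀⠀⠀⠀⠀⠀⠀
⠀⠀⠀⠀⠀⠀⠀⠀⠀⠀⠀
⠀⠀⠀⠀⠀⠀⠀⠀⠀⠀⠀

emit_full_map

⠿⠿⠿⠿⠿
⠿⠿⠿⠿⠿
⠂⠂⠂⠿⠿
⠂⠂⠂⠿⠿
⠂⠂⣾⠿⠿
⠂⠂⠂⠂⠂
⠂⠂⠂⠿⠿

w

⠀⠀⠀⠀⠀⠀⠀⠀⠀⠀⠀
⠀⠀⠀⠀⠀⠀⠀⠀⠀⠀⠀
⠀⠀⠀⠿⠿⠿⠿⠿⠀⠀⠀
⠀⠀⠀⠿⠿⠿⠿⠿⠀⠀⠀
⠀⠀⠀⠂⠂⠂⠿⠿⠀⠀⠀
⠀⠀⠀⠂⠂⣾⠿⠿⠀⠀⠀
⠀⠀⠀⠂⠂⠂⠿⠿⠀⠀⠀
⠀⠀⠀⠂⠂⠂⠂⠂⠀⠀⠀
⠀⠀⠀⠂⠂⠂⠿⠿⠀⠀⠀
⠀⠀⠀⠀⠀⠀⠀⠀⠀⠀⠀
⠀⠀⠀⠀⠀⠀⠀⠀⠀⠀⠀

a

⠀⠀⠀⠀⠀⠀⠀⠀⠀⠀⠀
⠀⠀⠀⠀⠀⠀⠀⠀⠀⠀⠀
⠀⠀⠀⠀⠿⠿⠿⠿⠿⠀⠀
⠀⠀⠀⠿⠿⠿⠿⠿⠿⠀⠀
⠀⠀⠀⠂⠂⠂⠂⠿⠿⠀⠀
⠀⠀⠀⠂⠂⣾⠂⠿⠿⠀⠀
⠀⠀⠀⠂⠂⠂⠂⠿⠿⠀⠀
⠀⠀⠀⠂⠂⠂⠂⠂⠂⠀⠀
⠀⠀⠀⠀⠂⠂⠂⠿⠿⠀⠀
⠀⠀⠀⠀⠀⠀⠀⠀⠀⠀⠀
⠀⠀⠀⠀⠀⠀⠀⠀⠀⠀⠀

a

⠀⠀⠀⠀⠀⠀⠀⠀⠀⠀⠀
⠀⠀⠀⠀⠀⠀⠀⠀⠀⠀⠀
⠀⠀⠀⠀⠀⠿⠿⠿⠿⠿⠀
⠀⠀⠀⠿⠿⠿⠿⠿⠿⠿⠀
⠀⠀⠀⠂⠂⠂⠂⠂⠿⠿⠀
⠀⠀⠀⠂⠂⣾⠂⠂⠿⠿⠀
⠀⠀⠀⠂⠂⠂⠂⠂⠿⠿⠀
⠀⠀⠀⠂⠂⠂⠂⠂⠂⠂⠀
⠀⠀⠀⠀⠀⠂⠂⠂⠿⠿⠀
⠀⠀⠀⠀⠀⠀⠀⠀⠀⠀⠀
⠀⠀⠀⠀⠀⠀⠀⠀⠀⠀⠀

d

⠀⠀⠀⠀⠀⠀⠀⠀⠀⠀⠀
⠀⠀⠀⠀⠀⠀⠀⠀⠀⠀⠀
⠀⠀⠀⠀⠿⠿⠿⠿⠿⠀⠀
⠀⠀⠿⠿⠿⠿⠿⠿⠿⠀⠀
⠀⠀⠂⠂⠂⠂⠂⠿⠿⠀⠀
⠀⠀⠂⠂⠂⣾⠂⠿⠿⠀⠀
⠀⠀⠂⠂⠂⠂⠂⠿⠿⠀⠀
⠀⠀⠂⠂⠂⠂⠂⠂⠂⠀⠀
⠀⠀⠀⠀⠂⠂⠂⠿⠿⠀⠀
⠀⠀⠀⠀⠀⠀⠀⠀⠀⠀⠀
⠀⠀⠀⠀⠀⠀⠀⠀⠀⠀⠀

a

⠀⠀⠀⠀⠀⠀⠀⠀⠀⠀⠀
⠀⠀⠀⠀⠀⠀⠀⠀⠀⠀⠀
⠀⠀⠀⠀⠀⠿⠿⠿⠿⠿⠀
⠀⠀⠀⠿⠿⠿⠿⠿⠿⠿⠀
⠀⠀⠀⠂⠂⠂⠂⠂⠿⠿⠀
⠀⠀⠀⠂⠂⣾⠂⠂⠿⠿⠀
⠀⠀⠀⠂⠂⠂⠂⠂⠿⠿⠀
⠀⠀⠀⠂⠂⠂⠂⠂⠂⠂⠀
⠀⠀⠀⠀⠀⠂⠂⠂⠿⠿⠀
⠀⠀⠀⠀⠀⠀⠀⠀⠀⠀⠀
⠀⠀⠀⠀⠀⠀⠀⠀⠀⠀⠀

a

⠀⠀⠀⠀⠀⠀⠀⠀⠀⠀⠀
⠀⠀⠀⠀⠀⠀⠀⠀⠀⠀⠀
⠀⠀⠀⠀⠀⠀⠿⠿⠿⠿⠿
⠀⠀⠀⠿⠿⠿⠿⠿⠿⠿⠿
⠀⠀⠀⠂⠂⠂⠂⠂⠂⠿⠿
⠀⠀⠀⠂⠂⣾⠂⠂⠂⠿⠿
⠀⠀⠀⠂⠂⠂⠂⠂⠂⠿⠿
⠀⠀⠀⠂⠂⠂⠂⠂⠂⠂⠂
⠀⠀⠀⠀⠀⠀⠂⠂⠂⠿⠿
⠀⠀⠀⠀⠀⠀⠀⠀⠀⠀⠀
⠀⠀⠀⠀⠀⠀⠀⠀⠀⠀⠀

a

⠀⠀⠀⠀⠀⠀⠀⠀⠀⠀⠀
⠀⠀⠀⠀⠀⠀⠀⠀⠀⠀⠀
⠀⠀⠀⠀⠀⠀⠀⠿⠿⠿⠿
⠀⠀⠀⠿⠿⠿⠿⠿⠿⠿⠿
⠀⠀⠀⠿⠂⠂⠂⠂⠂⠂⠿
⠀⠀⠀⠿⠂⣾⠂⠂⠂⠂⠿
⠀⠀⠀⠿⠂⠂⠂⠂⠂⠂⠿
⠀⠀⠀⠂⠂⠂⠂⠂⠂⠂⠂
⠀⠀⠀⠀⠀⠀⠀⠂⠂⠂⠿
⠀⠀⠀⠀⠀⠀⠀⠀⠀⠀⠀
⠀⠀⠀⠀⠀⠀⠀⠀⠀⠀⠀

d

⠀⠀⠀⠀⠀⠀⠀⠀⠀⠀⠀
⠀⠀⠀⠀⠀⠀⠀⠀⠀⠀⠀
⠀⠀⠀⠀⠀⠀⠿⠿⠿⠿⠿
⠀⠀⠿⠿⠿⠿⠿⠿⠿⠿⠿
⠀⠀⠿⠂⠂⠂⠂⠂⠂⠿⠿
⠀⠀⠿⠂⠂⣾⠂⠂⠂⠿⠿
⠀⠀⠿⠂⠂⠂⠂⠂⠂⠿⠿
⠀⠀⠂⠂⠂⠂⠂⠂⠂⠂⠂
⠀⠀⠀⠀⠀⠀⠂⠂⠂⠿⠿
⠀⠀⠀⠀⠀⠀⠀⠀⠀⠀⠀
⠀⠀⠀⠀⠀⠀⠀⠀⠀⠀⠀

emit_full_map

⠀⠀⠀⠀⠿⠿⠿⠿⠿
⠿⠿⠿⠿⠿⠿⠿⠿⠿
⠿⠂⠂⠂⠂⠂⠂⠿⠿
⠿⠂⠂⣾⠂⠂⠂⠿⠿
⠿⠂⠂⠂⠂⠂⠂⠿⠿
⠂⠂⠂⠂⠂⠂⠂⠂⠂
⠀⠀⠀⠀⠂⠂⠂⠿⠿

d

⠀⠀⠀⠀⠀⠀⠀⠀⠀⠀⠀
⠀⠀⠀⠀⠀⠀⠀⠀⠀⠀⠀
⠀⠀⠀⠀⠀⠿⠿⠿⠿⠿⠀
⠀⠿⠿⠿⠿⠿⠿⠿⠿⠿⠀
⠀⠿⠂⠂⠂⠂⠂⠂⠿⠿⠀
⠀⠿⠂⠂⠂⣾⠂⠂⠿⠿⠀
⠀⠿⠂⠂⠂⠂⠂⠂⠿⠿⠀
⠀⠂⠂⠂⠂⠂⠂⠂⠂⠂⠀
⠀⠀⠀⠀⠀⠂⠂⠂⠿⠿⠀
⠀⠀⠀⠀⠀⠀⠀⠀⠀⠀⠀
⠀⠀⠀⠀⠀⠀⠀⠀⠀⠀⠀

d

⠀⠀⠀⠀⠀⠀⠀⠀⠀⠀⠀
⠀⠀⠀⠀⠀⠀⠀⠀⠀⠀⠀
⠀⠀⠀⠀⠿⠿⠿⠿⠿⠀⠀
⠿⠿⠿⠿⠿⠿⠿⠿⠿⠀⠀
⠿⠂⠂⠂⠂⠂⠂⠿⠿⠀⠀
⠿⠂⠂⠂⠂⣾⠂⠿⠿⠀⠀
⠿⠂⠂⠂⠂⠂⠂⠿⠿⠀⠀
⠂⠂⠂⠂⠂⠂⠂⠂⠂⠀⠀
⠀⠀⠀⠀⠂⠂⠂⠿⠿⠀⠀
⠀⠀⠀⠀⠀⠀⠀⠀⠀⠀⠀
⠀⠀⠀⠀⠀⠀⠀⠀⠀⠀⠀

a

⠀⠀⠀⠀⠀⠀⠀⠀⠀⠀⠀
⠀⠀⠀⠀⠀⠀⠀⠀⠀⠀⠀
⠀⠀⠀⠀⠀⠿⠿⠿⠿⠿⠀
⠀⠿⠿⠿⠿⠿⠿⠿⠿⠿⠀
⠀⠿⠂⠂⠂⠂⠂⠂⠿⠿⠀
⠀⠿⠂⠂⠂⣾⠂⠂⠿⠿⠀
⠀⠿⠂⠂⠂⠂⠂⠂⠿⠿⠀
⠀⠂⠂⠂⠂⠂⠂⠂⠂⠂⠀
⠀⠀⠀⠀⠀⠂⠂⠂⠿⠿⠀
⠀⠀⠀⠀⠀⠀⠀⠀⠀⠀⠀
⠀⠀⠀⠀⠀⠀⠀⠀⠀⠀⠀

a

⠀⠀⠀⠀⠀⠀⠀⠀⠀⠀⠀
⠀⠀⠀⠀⠀⠀⠀⠀⠀⠀⠀
⠀⠀⠀⠀⠀⠀⠿⠿⠿⠿⠿
⠀⠀⠿⠿⠿⠿⠿⠿⠿⠿⠿
⠀⠀⠿⠂⠂⠂⠂⠂⠂⠿⠿
⠀⠀⠿⠂⠂⣾⠂⠂⠂⠿⠿
⠀⠀⠿⠂⠂⠂⠂⠂⠂⠿⠿
⠀⠀⠂⠂⠂⠂⠂⠂⠂⠂⠂
⠀⠀⠀⠀⠀⠀⠂⠂⠂⠿⠿
⠀⠀⠀⠀⠀⠀⠀⠀⠀⠀⠀
⠀⠀⠀⠀⠀⠀⠀⠀⠀⠀⠀

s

⠀⠀⠀⠀⠀⠀⠀⠀⠀⠀⠀
⠀⠀⠀⠀⠀⠀⠿⠿⠿⠿⠿
⠀⠀⠿⠿⠿⠿⠿⠿⠿⠿⠿
⠀⠀⠿⠂⠂⠂⠂⠂⠂⠿⠿
⠀⠀⠿⠂⠂⠂⠂⠂⠂⠿⠿
⠀⠀⠿⠂⠂⣾⠂⠂⠂⠿⠿
⠀⠀⠂⠂⠂⠂⠂⠂⠂⠂⠂
⠀⠀⠀⠂⠂⠂⠂⠂⠂⠿⠿
⠀⠀⠀⠀⠀⠀⠀⠀⠀⠀⠀
⠀⠀⠀⠀⠀⠀⠀⠀⠀⠀⠀
⠀⠀⠀⠀⠀⠀⠀⠀⠀⠀⠀

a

⠀⠀⠀⠀⠀⠀⠀⠀⠀⠀⠀
⠀⠀⠀⠀⠀⠀⠀⠿⠿⠿⠿
⠀⠀⠀⠿⠿⠿⠿⠿⠿⠿⠿
⠀⠀⠀⠿⠂⠂⠂⠂⠂⠂⠿
⠀⠀⠀⠿⠂⠂⠂⠂⠂⠂⠿
⠀⠀⠀⠿⠂⣾⠂⠂⠂⠂⠿
⠀⠀⠀⠂⠂⠂⠂⠂⠂⠂⠂
⠀⠀⠀⠿⠂⠂⠂⠂⠂⠂⠿
⠀⠀⠀⠀⠀⠀⠀⠀⠀⠀⠀
⠀⠀⠀⠀⠀⠀⠀⠀⠀⠀⠀
⠀⠀⠀⠀⠀⠀⠀⠀⠀⠀⠀

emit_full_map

⠀⠀⠀⠀⠿⠿⠿⠿⠿
⠿⠿⠿⠿⠿⠿⠿⠿⠿
⠿⠂⠂⠂⠂⠂⠂⠿⠿
⠿⠂⠂⠂⠂⠂⠂⠿⠿
⠿⠂⣾⠂⠂⠂⠂⠿⠿
⠂⠂⠂⠂⠂⠂⠂⠂⠂
⠿⠂⠂⠂⠂⠂⠂⠿⠿

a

⠀⠀⠀⠀⠀⠀⠀⠀⠀⠀⠀
⠀⠀⠀⠀⠀⠀⠀⠀⠿⠿⠿
⠀⠀⠀⠀⠿⠿⠿⠿⠿⠿⠿
⠀⠀⠀⠿⠿⠂⠂⠂⠂⠂⠂
⠀⠀⠀⠿⠿⠂⠂⠂⠂⠂⠂
⠀⠀⠀⠿⠿⣾⠂⠂⠂⠂⠂
⠀⠀⠀⠂⠂⠂⠂⠂⠂⠂⠂
⠀⠀⠀⠿⠿⠂⠂⠂⠂⠂⠂
⠀⠀⠀⠀⠀⠀⠀⠀⠀⠀⠀
⠀⠀⠀⠀⠀⠀⠀⠀⠀⠀⠀
⠀⠀⠀⠀⠀⠀⠀⠀⠀⠀⠀

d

⠀⠀⠀⠀⠀⠀⠀⠀⠀⠀⠀
⠀⠀⠀⠀⠀⠀⠀⠿⠿⠿⠿
⠀⠀⠀⠿⠿⠿⠿⠿⠿⠿⠿
⠀⠀⠿⠿⠂⠂⠂⠂⠂⠂⠿
⠀⠀⠿⠿⠂⠂⠂⠂⠂⠂⠿
⠀⠀⠿⠿⠂⣾⠂⠂⠂⠂⠿
⠀⠀⠂⠂⠂⠂⠂⠂⠂⠂⠂
⠀⠀⠿⠿⠂⠂⠂⠂⠂⠂⠿
⠀⠀⠀⠀⠀⠀⠀⠀⠀⠀⠀
⠀⠀⠀⠀⠀⠀⠀⠀⠀⠀⠀
⠀⠀⠀⠀⠀⠀⠀⠀⠀⠀⠀

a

⠀⠀⠀⠀⠀⠀⠀⠀⠀⠀⠀
⠀⠀⠀⠀⠀⠀⠀⠀⠿⠿⠿
⠀⠀⠀⠀⠿⠿⠿⠿⠿⠿⠿
⠀⠀⠀⠿⠿⠂⠂⠂⠂⠂⠂
⠀⠀⠀⠿⠿⠂⠂⠂⠂⠂⠂
⠀⠀⠀⠿⠿⣾⠂⠂⠂⠂⠂
⠀⠀⠀⠂⠂⠂⠂⠂⠂⠂⠂
⠀⠀⠀⠿⠿⠂⠂⠂⠂⠂⠂
⠀⠀⠀⠀⠀⠀⠀⠀⠀⠀⠀
⠀⠀⠀⠀⠀⠀⠀⠀⠀⠀⠀
⠀⠀⠀⠀⠀⠀⠀⠀⠀⠀⠀

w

⠀⠀⠀⠀⠀⠀⠀⠀⠀⠀⠀
⠀⠀⠀⠀⠀⠀⠀⠀⠀⠀⠀
⠀⠀⠀⠀⠀⠀⠀⠀⠿⠿⠿
⠀⠀⠀⠿⠿⠿⠿⠿⠿⠿⠿
⠀⠀⠀⠿⠿⠂⠂⠂⠂⠂⠂
⠀⠀⠀⠿⠿⣾⠂⠂⠂⠂⠂
⠀⠀⠀⠿⠿⠂⠂⠂⠂⠂⠂
⠀⠀⠀⠂⠂⠂⠂⠂⠂⠂⠂
⠀⠀⠀⠿⠿⠂⠂⠂⠂⠂⠂
⠀⠀⠀⠀⠀⠀⠀⠀⠀⠀⠀
⠀⠀⠀⠀⠀⠀⠀⠀⠀⠀⠀

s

⠀⠀⠀⠀⠀⠀⠀⠀⠀⠀⠀
⠀⠀⠀⠀⠀⠀⠀⠀⠿⠿⠿
⠀⠀⠀⠿⠿⠿⠿⠿⠿⠿⠿
⠀⠀⠀⠿⠿⠂⠂⠂⠂⠂⠂
⠀⠀⠀⠿⠿⠂⠂⠂⠂⠂⠂
⠀⠀⠀⠿⠿⣾⠂⠂⠂⠂⠂
⠀⠀⠀⠂⠂⠂⠂⠂⠂⠂⠂
⠀⠀⠀⠿⠿⠂⠂⠂⠂⠂⠂
⠀⠀⠀⠀⠀⠀⠀⠀⠀⠀⠀
⠀⠀⠀⠀⠀⠀⠀⠀⠀⠀⠀
⠀⠀⠀⠀⠀⠀⠀⠀⠀⠀⠀

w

⠀⠀⠀⠀⠀⠀⠀⠀⠀⠀⠀
⠀⠀⠀⠀⠀⠀⠀⠀⠀⠀⠀
⠀⠀⠀⠀⠀⠀⠀⠀⠿⠿⠿
⠀⠀⠀⠿⠿⠿⠿⠿⠿⠿⠿
⠀⠀⠀⠿⠿⠂⠂⠂⠂⠂⠂
⠀⠀⠀⠿⠿⣾⠂⠂⠂⠂⠂
⠀⠀⠀⠿⠿⠂⠂⠂⠂⠂⠂
⠀⠀⠀⠂⠂⠂⠂⠂⠂⠂⠂
⠀⠀⠀⠿⠿⠂⠂⠂⠂⠂⠂
⠀⠀⠀⠀⠀⠀⠀⠀⠀⠀⠀
⠀⠀⠀⠀⠀⠀⠀⠀⠀⠀⠀

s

⠀⠀⠀⠀⠀⠀⠀⠀⠀⠀⠀
⠀⠀⠀⠀⠀⠀⠀⠀⠿⠿⠿
⠀⠀⠀⠿⠿⠿⠿⠿⠿⠿⠿
⠀⠀⠀⠿⠿⠂⠂⠂⠂⠂⠂
⠀⠀⠀⠿⠿⠂⠂⠂⠂⠂⠂
⠀⠀⠀⠿⠿⣾⠂⠂⠂⠂⠂
⠀⠀⠀⠂⠂⠂⠂⠂⠂⠂⠂
⠀⠀⠀⠿⠿⠂⠂⠂⠂⠂⠂
⠀⠀⠀⠀⠀⠀⠀⠀⠀⠀⠀
⠀⠀⠀⠀⠀⠀⠀⠀⠀⠀⠀
⠀⠀⠀⠀⠀⠀⠀⠀⠀⠀⠀

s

⠀⠀⠀⠀⠀⠀⠀⠀⠿⠿⠿
⠀⠀⠀⠿⠿⠿⠿⠿⠿⠿⠿
⠀⠀⠀⠿⠿⠂⠂⠂⠂⠂⠂
⠀⠀⠀⠿⠿⠂⠂⠂⠂⠂⠂
⠀⠀⠀⠿⠿⠂⠂⠂⠂⠂⠂
⠀⠀⠀⠂⠂⣾⠂⠂⠂⠂⠂
⠀⠀⠀⠿⠿⠂⠂⠂⠂⠂⠂
⠀⠀⠀⠿⠿⠿⠿⠿⠀⠀⠀
⠀⠀⠀⠀⠀⠀⠀⠀⠀⠀⠀
⠀⠀⠀⠀⠀⠀⠀⠀⠀⠀⠀
⠀⠀⠀⠀⠀⠀⠀⠀⠀⠀⠀

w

⠀⠀⠀⠀⠀⠀⠀⠀⠀⠀⠀
⠀⠀⠀⠀⠀⠀⠀⠀⠿⠿⠿
⠀⠀⠀⠿⠿⠿⠿⠿⠿⠿⠿
⠀⠀⠀⠿⠿⠂⠂⠂⠂⠂⠂
⠀⠀⠀⠿⠿⠂⠂⠂⠂⠂⠂
⠀⠀⠀⠿⠿⣾⠂⠂⠂⠂⠂
⠀⠀⠀⠂⠂⠂⠂⠂⠂⠂⠂
⠀⠀⠀⠿⠿⠂⠂⠂⠂⠂⠂
⠀⠀⠀⠿⠿⠿⠿⠿⠀⠀⠀
⠀⠀⠀⠀⠀⠀⠀⠀⠀⠀⠀
⠀⠀⠀⠀⠀⠀⠀⠀⠀⠀⠀

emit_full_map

⠀⠀⠀⠀⠀⠿⠿⠿⠿⠿
⠿⠿⠿⠿⠿⠿⠿⠿⠿⠿
⠿⠿⠂⠂⠂⠂⠂⠂⠿⠿
⠿⠿⠂⠂⠂⠂⠂⠂⠿⠿
⠿⠿⣾⠂⠂⠂⠂⠂⠿⠿
⠂⠂⠂⠂⠂⠂⠂⠂⠂⠂
⠿⠿⠂⠂⠂⠂⠂⠂⠿⠿
⠿⠿⠿⠿⠿⠀⠀⠀⠀⠀


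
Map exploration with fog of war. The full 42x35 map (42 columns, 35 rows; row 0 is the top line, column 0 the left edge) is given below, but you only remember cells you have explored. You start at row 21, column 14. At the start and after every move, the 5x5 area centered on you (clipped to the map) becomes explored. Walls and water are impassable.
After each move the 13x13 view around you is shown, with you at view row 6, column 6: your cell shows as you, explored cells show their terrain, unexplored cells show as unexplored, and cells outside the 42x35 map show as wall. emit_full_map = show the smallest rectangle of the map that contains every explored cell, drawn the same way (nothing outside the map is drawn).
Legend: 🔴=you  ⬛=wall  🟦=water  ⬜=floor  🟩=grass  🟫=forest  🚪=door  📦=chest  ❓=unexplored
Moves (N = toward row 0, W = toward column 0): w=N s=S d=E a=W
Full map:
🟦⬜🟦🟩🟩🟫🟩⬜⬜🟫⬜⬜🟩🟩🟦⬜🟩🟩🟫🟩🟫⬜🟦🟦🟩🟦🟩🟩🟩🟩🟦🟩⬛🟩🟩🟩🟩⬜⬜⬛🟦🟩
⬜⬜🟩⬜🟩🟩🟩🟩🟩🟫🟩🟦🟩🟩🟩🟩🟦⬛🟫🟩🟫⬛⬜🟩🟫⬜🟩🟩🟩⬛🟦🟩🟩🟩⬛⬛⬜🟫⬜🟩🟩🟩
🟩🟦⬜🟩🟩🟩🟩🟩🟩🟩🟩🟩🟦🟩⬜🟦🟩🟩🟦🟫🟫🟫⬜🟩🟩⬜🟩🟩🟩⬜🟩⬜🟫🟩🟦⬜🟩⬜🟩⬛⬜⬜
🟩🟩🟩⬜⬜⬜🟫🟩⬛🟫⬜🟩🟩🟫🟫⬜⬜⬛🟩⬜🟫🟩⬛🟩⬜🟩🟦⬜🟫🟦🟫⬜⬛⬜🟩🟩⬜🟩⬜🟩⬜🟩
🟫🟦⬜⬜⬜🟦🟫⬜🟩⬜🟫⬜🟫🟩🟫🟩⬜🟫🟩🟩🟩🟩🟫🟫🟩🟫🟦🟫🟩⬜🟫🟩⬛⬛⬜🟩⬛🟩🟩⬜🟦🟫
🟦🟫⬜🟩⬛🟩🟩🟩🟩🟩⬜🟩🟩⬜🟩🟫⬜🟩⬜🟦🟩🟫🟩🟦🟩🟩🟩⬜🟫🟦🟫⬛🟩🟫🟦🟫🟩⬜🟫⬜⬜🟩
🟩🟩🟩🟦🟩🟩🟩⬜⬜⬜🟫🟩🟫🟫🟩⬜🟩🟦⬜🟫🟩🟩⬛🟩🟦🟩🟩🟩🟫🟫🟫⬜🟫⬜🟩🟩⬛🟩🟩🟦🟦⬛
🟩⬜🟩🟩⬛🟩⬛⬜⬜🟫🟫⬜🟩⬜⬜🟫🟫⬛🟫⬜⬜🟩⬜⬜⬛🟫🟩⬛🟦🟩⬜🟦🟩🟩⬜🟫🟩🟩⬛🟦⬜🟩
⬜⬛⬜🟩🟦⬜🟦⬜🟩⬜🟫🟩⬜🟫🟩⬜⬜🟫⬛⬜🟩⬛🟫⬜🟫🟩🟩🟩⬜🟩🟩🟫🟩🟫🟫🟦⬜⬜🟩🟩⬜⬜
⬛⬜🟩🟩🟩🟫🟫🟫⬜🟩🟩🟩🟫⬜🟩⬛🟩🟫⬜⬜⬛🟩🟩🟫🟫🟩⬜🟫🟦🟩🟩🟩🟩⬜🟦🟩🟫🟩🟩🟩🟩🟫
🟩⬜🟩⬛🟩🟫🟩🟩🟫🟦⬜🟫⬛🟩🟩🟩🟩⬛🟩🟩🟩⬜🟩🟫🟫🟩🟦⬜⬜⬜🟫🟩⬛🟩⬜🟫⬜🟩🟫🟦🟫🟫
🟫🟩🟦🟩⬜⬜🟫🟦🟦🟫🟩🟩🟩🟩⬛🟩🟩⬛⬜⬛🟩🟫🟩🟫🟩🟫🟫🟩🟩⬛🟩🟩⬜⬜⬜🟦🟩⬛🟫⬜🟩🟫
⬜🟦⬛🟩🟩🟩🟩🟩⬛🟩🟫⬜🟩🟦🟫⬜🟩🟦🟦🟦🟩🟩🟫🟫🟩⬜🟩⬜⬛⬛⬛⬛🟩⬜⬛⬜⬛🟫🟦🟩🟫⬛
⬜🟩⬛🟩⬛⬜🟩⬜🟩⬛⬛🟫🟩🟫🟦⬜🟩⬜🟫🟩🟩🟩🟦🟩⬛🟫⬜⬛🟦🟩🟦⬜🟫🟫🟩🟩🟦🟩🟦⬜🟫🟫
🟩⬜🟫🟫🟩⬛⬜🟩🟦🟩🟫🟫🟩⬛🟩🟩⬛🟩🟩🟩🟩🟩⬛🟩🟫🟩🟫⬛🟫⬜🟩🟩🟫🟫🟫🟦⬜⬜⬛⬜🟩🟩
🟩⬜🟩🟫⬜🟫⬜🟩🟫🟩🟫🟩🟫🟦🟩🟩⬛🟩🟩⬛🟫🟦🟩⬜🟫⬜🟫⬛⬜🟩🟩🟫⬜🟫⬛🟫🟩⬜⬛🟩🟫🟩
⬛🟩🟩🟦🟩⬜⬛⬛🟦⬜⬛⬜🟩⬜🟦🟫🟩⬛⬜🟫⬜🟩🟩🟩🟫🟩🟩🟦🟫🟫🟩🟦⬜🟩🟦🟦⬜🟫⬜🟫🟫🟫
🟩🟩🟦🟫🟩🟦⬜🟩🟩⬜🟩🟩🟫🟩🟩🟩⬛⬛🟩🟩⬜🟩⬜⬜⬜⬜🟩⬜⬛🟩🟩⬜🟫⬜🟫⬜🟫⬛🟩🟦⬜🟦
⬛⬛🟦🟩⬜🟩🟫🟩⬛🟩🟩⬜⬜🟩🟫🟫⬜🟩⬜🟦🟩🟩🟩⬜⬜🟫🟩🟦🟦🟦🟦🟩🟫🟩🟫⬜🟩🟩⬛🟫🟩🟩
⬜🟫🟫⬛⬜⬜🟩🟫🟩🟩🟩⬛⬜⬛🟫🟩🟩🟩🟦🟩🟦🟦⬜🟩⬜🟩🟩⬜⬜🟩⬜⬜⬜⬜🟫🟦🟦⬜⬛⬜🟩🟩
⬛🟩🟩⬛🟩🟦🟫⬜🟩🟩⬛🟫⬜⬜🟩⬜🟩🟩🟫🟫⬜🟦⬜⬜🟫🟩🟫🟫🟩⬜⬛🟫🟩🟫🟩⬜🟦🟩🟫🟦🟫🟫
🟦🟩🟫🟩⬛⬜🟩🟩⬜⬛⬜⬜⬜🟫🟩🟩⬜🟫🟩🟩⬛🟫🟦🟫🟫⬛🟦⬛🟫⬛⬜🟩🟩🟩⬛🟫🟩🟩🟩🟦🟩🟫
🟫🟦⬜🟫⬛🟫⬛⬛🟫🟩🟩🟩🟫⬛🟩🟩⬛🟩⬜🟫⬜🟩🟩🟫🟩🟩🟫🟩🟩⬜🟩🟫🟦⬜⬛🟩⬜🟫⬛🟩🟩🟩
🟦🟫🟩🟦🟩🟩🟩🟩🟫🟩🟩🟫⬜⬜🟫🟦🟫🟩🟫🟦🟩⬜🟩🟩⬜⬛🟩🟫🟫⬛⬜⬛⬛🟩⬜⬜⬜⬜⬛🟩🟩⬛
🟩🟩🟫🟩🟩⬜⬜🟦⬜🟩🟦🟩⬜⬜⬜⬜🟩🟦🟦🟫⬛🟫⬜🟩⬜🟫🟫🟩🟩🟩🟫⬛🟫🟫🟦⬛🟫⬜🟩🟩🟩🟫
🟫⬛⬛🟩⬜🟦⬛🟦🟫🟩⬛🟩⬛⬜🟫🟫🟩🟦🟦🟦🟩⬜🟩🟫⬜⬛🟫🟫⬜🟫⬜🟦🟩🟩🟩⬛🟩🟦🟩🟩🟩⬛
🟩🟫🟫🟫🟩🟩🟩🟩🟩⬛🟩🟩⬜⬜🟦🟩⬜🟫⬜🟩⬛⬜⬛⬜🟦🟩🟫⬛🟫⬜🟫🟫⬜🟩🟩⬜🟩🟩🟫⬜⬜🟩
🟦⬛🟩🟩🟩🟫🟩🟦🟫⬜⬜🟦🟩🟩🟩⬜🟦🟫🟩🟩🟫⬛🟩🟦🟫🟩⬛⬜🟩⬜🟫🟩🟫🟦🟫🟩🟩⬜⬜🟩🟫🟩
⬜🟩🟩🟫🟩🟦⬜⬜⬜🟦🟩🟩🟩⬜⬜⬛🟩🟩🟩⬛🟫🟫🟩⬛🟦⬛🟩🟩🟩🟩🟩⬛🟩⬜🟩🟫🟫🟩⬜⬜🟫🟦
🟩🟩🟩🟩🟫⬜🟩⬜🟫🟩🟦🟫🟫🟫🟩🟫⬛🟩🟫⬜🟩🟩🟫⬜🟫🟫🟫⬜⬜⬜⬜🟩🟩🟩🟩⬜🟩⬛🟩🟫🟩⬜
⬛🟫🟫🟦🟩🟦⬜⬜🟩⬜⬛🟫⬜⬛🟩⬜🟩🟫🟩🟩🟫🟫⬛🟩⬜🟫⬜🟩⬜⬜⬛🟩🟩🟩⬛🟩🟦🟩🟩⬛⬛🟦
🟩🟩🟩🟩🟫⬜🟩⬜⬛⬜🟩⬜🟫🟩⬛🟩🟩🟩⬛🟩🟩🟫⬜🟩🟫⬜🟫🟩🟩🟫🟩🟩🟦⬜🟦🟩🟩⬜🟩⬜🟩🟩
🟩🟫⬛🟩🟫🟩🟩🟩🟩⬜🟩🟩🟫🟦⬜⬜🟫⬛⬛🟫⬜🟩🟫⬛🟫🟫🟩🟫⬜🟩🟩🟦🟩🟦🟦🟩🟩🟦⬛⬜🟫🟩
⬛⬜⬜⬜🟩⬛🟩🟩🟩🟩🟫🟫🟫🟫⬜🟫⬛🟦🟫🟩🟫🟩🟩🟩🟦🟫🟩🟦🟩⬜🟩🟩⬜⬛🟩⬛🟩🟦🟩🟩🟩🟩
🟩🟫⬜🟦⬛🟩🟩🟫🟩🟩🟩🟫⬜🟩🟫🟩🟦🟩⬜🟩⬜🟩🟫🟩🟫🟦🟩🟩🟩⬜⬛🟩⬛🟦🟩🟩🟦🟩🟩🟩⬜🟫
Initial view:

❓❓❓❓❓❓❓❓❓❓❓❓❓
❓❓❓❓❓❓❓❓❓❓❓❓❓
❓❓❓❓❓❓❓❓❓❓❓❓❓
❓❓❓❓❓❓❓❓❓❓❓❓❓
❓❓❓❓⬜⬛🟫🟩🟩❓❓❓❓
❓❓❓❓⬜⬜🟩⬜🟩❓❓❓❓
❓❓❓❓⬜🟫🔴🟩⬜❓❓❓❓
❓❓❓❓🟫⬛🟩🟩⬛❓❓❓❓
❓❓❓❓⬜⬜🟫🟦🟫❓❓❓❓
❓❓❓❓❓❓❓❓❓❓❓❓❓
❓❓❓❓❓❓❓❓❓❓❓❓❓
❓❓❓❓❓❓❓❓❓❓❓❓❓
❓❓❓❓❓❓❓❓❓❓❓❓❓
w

❓❓❓❓❓❓❓❓❓❓❓❓❓
❓❓❓❓❓❓❓❓❓❓❓❓❓
❓❓❓❓❓❓❓❓❓❓❓❓❓
❓❓❓❓❓❓❓❓❓❓❓❓❓
❓❓❓❓⬜🟩🟫🟫⬜❓❓❓❓
❓❓❓❓⬜⬛🟫🟩🟩❓❓❓❓
❓❓❓❓⬜⬜🔴⬜🟩❓❓❓❓
❓❓❓❓⬜🟫🟩🟩⬜❓❓❓❓
❓❓❓❓🟫⬛🟩🟩⬛❓❓❓❓
❓❓❓❓⬜⬜🟫🟦🟫❓❓❓❓
❓❓❓❓❓❓❓❓❓❓❓❓❓
❓❓❓❓❓❓❓❓❓❓❓❓❓
❓❓❓❓❓❓❓❓❓❓❓❓❓

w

❓❓❓❓❓❓❓❓❓❓❓❓❓
❓❓❓❓❓❓❓❓❓❓❓❓❓
❓❓❓❓❓❓❓❓❓❓❓❓❓
❓❓❓❓❓❓❓❓❓❓❓❓❓
❓❓❓❓🟫🟩🟩🟩⬛❓❓❓❓
❓❓❓❓⬜🟩🟫🟫⬜❓❓❓❓
❓❓❓❓⬜⬛🔴🟩🟩❓❓❓❓
❓❓❓❓⬜⬜🟩⬜🟩❓❓❓❓
❓❓❓❓⬜🟫🟩🟩⬜❓❓❓❓
❓❓❓❓🟫⬛🟩🟩⬛❓❓❓❓
❓❓❓❓⬜⬜🟫🟦🟫❓❓❓❓
❓❓❓❓❓❓❓❓❓❓❓❓❓
❓❓❓❓❓❓❓❓❓❓❓❓❓

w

❓❓❓❓❓❓❓❓❓❓❓❓❓
❓❓❓❓❓❓❓❓❓❓❓❓❓
❓❓❓❓❓❓❓❓❓❓❓❓❓
❓❓❓❓❓❓❓❓❓❓❓❓❓
❓❓❓❓🟩⬜🟦🟫🟩❓❓❓❓
❓❓❓❓🟫🟩🟩🟩⬛❓❓❓❓
❓❓❓❓⬜🟩🔴🟫⬜❓❓❓❓
❓❓❓❓⬜⬛🟫🟩🟩❓❓❓❓
❓❓❓❓⬜⬜🟩⬜🟩❓❓❓❓
❓❓❓❓⬜🟫🟩🟩⬜❓❓❓❓
❓❓❓❓🟫⬛🟩🟩⬛❓❓❓❓
❓❓❓❓⬜⬜🟫🟦🟫❓❓❓❓
❓❓❓❓❓❓❓❓❓❓❓❓❓

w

❓❓❓❓❓❓❓❓❓❓❓❓❓
❓❓❓❓❓❓❓❓❓❓❓❓❓
❓❓❓❓❓❓❓❓❓❓❓❓❓
❓❓❓❓❓❓❓❓❓❓❓❓❓
❓❓❓❓🟫🟦🟩🟩⬛❓❓❓❓
❓❓❓❓🟩⬜🟦🟫🟩❓❓❓❓
❓❓❓❓🟫🟩🔴🟩⬛❓❓❓❓
❓❓❓❓⬜🟩🟫🟫⬜❓❓❓❓
❓❓❓❓⬜⬛🟫🟩🟩❓❓❓❓
❓❓❓❓⬜⬜🟩⬜🟩❓❓❓❓
❓❓❓❓⬜🟫🟩🟩⬜❓❓❓❓
❓❓❓❓🟫⬛🟩🟩⬛❓❓❓❓
❓❓❓❓⬜⬜🟫🟦🟫❓❓❓❓

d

❓❓❓❓❓❓❓❓❓❓❓❓❓
❓❓❓❓❓❓❓❓❓❓❓❓❓
❓❓❓❓❓❓❓❓❓❓❓❓❓
❓❓❓❓❓❓❓❓❓❓❓❓❓
❓❓❓🟫🟦🟩🟩⬛🟩❓❓❓❓
❓❓❓🟩⬜🟦🟫🟩⬛❓❓❓❓
❓❓❓🟫🟩🟩🔴⬛⬛❓❓❓❓
❓❓❓⬜🟩🟫🟫⬜🟩❓❓❓❓
❓❓❓⬜⬛🟫🟩🟩🟩❓❓❓❓
❓❓❓⬜⬜🟩⬜🟩❓❓❓❓❓
❓❓❓⬜🟫🟩🟩⬜❓❓❓❓❓
❓❓❓🟫⬛🟩🟩⬛❓❓❓❓❓
❓❓❓⬜⬜🟫🟦🟫❓❓❓❓❓

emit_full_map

🟫🟦🟩🟩⬛🟩
🟩⬜🟦🟫🟩⬛
🟫🟩🟩🔴⬛⬛
⬜🟩🟫🟫⬜🟩
⬜⬛🟫🟩🟩🟩
⬜⬜🟩⬜🟩❓
⬜🟫🟩🟩⬜❓
🟫⬛🟩🟩⬛❓
⬜⬜🟫🟦🟫❓

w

❓❓❓❓❓❓❓❓❓❓❓❓❓
❓❓❓❓❓❓❓❓❓❓❓❓❓
❓❓❓❓❓❓❓❓❓❓❓❓❓
❓❓❓❓❓❓❓❓❓❓❓❓❓
❓❓❓❓⬛🟩🟩⬛🟩❓❓❓❓
❓❓❓🟫🟦🟩🟩⬛🟩❓❓❓❓
❓❓❓🟩⬜🟦🔴🟩⬛❓❓❓❓
❓❓❓🟫🟩🟩🟩⬛⬛❓❓❓❓
❓❓❓⬜🟩🟫🟫⬜🟩❓❓❓❓
❓❓❓⬜⬛🟫🟩🟩🟩❓❓❓❓
❓❓❓⬜⬜🟩⬜🟩❓❓❓❓❓
❓❓❓⬜🟫🟩🟩⬜❓❓❓❓❓
❓❓❓🟫⬛🟩🟩⬛❓❓❓❓❓

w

❓❓❓❓❓❓❓❓❓❓❓❓❓
❓❓❓❓❓❓❓❓❓❓❓❓❓
❓❓❓❓❓❓❓❓❓❓❓❓❓
❓❓❓❓❓❓❓❓❓❓❓❓❓
❓❓❓❓🟫🟦⬜🟩⬜❓❓❓❓
❓❓❓❓⬛🟩🟩⬛🟩❓❓❓❓
❓❓❓🟫🟦🟩🔴⬛🟩❓❓❓❓
❓❓❓🟩⬜🟦🟫🟩⬛❓❓❓❓
❓❓❓🟫🟩🟩🟩⬛⬛❓❓❓❓
❓❓❓⬜🟩🟫🟫⬜🟩❓❓❓❓
❓❓❓⬜⬛🟫🟩🟩🟩❓❓❓❓
❓❓❓⬜⬜🟩⬜🟩❓❓❓❓❓
❓❓❓⬜🟫🟩🟩⬜❓❓❓❓❓

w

❓❓❓❓❓❓❓❓❓❓❓❓❓
❓❓❓❓❓❓❓❓❓❓❓❓❓
❓❓❓❓❓❓❓❓❓❓❓❓❓
❓❓❓❓❓❓❓❓❓❓❓❓❓
❓❓❓❓🟦🟫⬜🟩🟦❓❓❓❓
❓❓❓❓🟫🟦⬜🟩⬜❓❓❓❓
❓❓❓❓⬛🟩🔴⬛🟩❓❓❓❓
❓❓❓🟫🟦🟩🟩⬛🟩❓❓❓❓
❓❓❓🟩⬜🟦🟫🟩⬛❓❓❓❓
❓❓❓🟫🟩🟩🟩⬛⬛❓❓❓❓
❓❓❓⬜🟩🟫🟫⬜🟩❓❓❓❓
❓❓❓⬜⬛🟫🟩🟩🟩❓❓❓❓
❓❓❓⬜⬜🟩⬜🟩❓❓❓❓❓

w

❓❓❓❓❓❓❓❓❓❓❓❓❓
❓❓❓❓❓❓❓❓❓❓❓❓❓
❓❓❓❓❓❓❓❓❓❓❓❓❓
❓❓❓❓❓❓❓❓❓❓❓❓❓
❓❓❓❓🟩⬛🟩🟩⬛❓❓❓❓
❓❓❓❓🟦🟫⬜🟩🟦❓❓❓❓
❓❓❓❓🟫🟦🔴🟩⬜❓❓❓❓
❓❓❓❓⬛🟩🟩⬛🟩❓❓❓❓
❓❓❓🟫🟦🟩🟩⬛🟩❓❓❓❓
❓❓❓🟩⬜🟦🟫🟩⬛❓❓❓❓
❓❓❓🟫🟩🟩🟩⬛⬛❓❓❓❓
❓❓❓⬜🟩🟫🟫⬜🟩❓❓❓❓
❓❓❓⬜⬛🟫🟩🟩🟩❓❓❓❓

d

❓❓❓❓❓❓❓❓❓❓❓❓❓
❓❓❓❓❓❓❓❓❓❓❓❓❓
❓❓❓❓❓❓❓❓❓❓❓❓❓
❓❓❓❓❓❓❓❓❓❓❓❓❓
❓❓❓🟩⬛🟩🟩⬛⬜❓❓❓❓
❓❓❓🟦🟫⬜🟩🟦🟦❓❓❓❓
❓❓❓🟫🟦⬜🔴⬜🟫❓❓❓❓
❓❓❓⬛🟩🟩⬛🟩🟩❓❓❓❓
❓❓🟫🟦🟩🟩⬛🟩🟩❓❓❓❓
❓❓🟩⬜🟦🟫🟩⬛❓❓❓❓❓
❓❓🟫🟩🟩🟩⬛⬛❓❓❓❓❓
❓❓⬜🟩🟫🟫⬜🟩❓❓❓❓❓
❓❓⬜⬛🟫🟩🟩🟩❓❓❓❓❓

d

❓❓❓❓❓❓❓❓❓❓❓❓❓
❓❓❓❓❓❓❓❓❓❓❓❓❓
❓❓❓❓❓❓❓❓❓❓❓❓❓
❓❓❓❓❓❓❓❓❓❓❓❓❓
❓❓🟩⬛🟩🟩⬛⬜⬛❓❓❓❓
❓❓🟦🟫⬜🟩🟦🟦🟦❓❓❓❓
❓❓🟫🟦⬜🟩🔴🟫🟩❓❓❓❓
❓❓⬛🟩🟩⬛🟩🟩🟩❓❓❓❓
❓🟫🟦🟩🟩⬛🟩🟩⬛❓❓❓❓
❓🟩⬜🟦🟫🟩⬛❓❓❓❓❓❓
❓🟫🟩🟩🟩⬛⬛❓❓❓❓❓❓
❓⬜🟩🟫🟫⬜🟩❓❓❓❓❓❓
❓⬜⬛🟫🟩🟩🟩❓❓❓❓❓❓

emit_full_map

❓🟩⬛🟩🟩⬛⬜⬛
❓🟦🟫⬜🟩🟦🟦🟦
❓🟫🟦⬜🟩🔴🟫🟩
❓⬛🟩🟩⬛🟩🟩🟩
🟫🟦🟩🟩⬛🟩🟩⬛
🟩⬜🟦🟫🟩⬛❓❓
🟫🟩🟩🟩⬛⬛❓❓
⬜🟩🟫🟫⬜🟩❓❓
⬜⬛🟫🟩🟩🟩❓❓
⬜⬜🟩⬜🟩❓❓❓
⬜🟫🟩🟩⬜❓❓❓
🟫⬛🟩🟩⬛❓❓❓
⬜⬜🟫🟦🟫❓❓❓

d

❓❓❓❓❓❓❓❓❓❓❓❓❓
❓❓❓❓❓❓❓❓❓❓❓❓❓
❓❓❓❓❓❓❓❓❓❓❓❓❓
❓❓❓❓❓❓❓❓❓❓❓❓❓
❓🟩⬛🟩🟩⬛⬜⬛🟩❓❓❓❓
❓🟦🟫⬜🟩🟦🟦🟦🟩❓❓❓❓
❓🟫🟦⬜🟩⬜🔴🟩🟩❓❓❓❓
❓⬛🟩🟩⬛🟩🟩🟩🟩❓❓❓❓
🟫🟦🟩🟩⬛🟩🟩⬛🟫❓❓❓❓
🟩⬜🟦🟫🟩⬛❓❓❓❓❓❓❓
🟫🟩🟩🟩⬛⬛❓❓❓❓❓❓❓
⬜🟩🟫🟫⬜🟩❓❓❓❓❓❓❓
⬜⬛🟫🟩🟩🟩❓❓❓❓❓❓❓

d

❓❓❓❓❓❓❓❓❓❓❓❓❓
❓❓❓❓❓❓❓❓❓❓❓❓❓
❓❓❓❓❓❓❓❓❓❓❓❓❓
❓❓❓❓❓❓❓❓❓❓❓❓❓
🟩⬛🟩🟩⬛⬜⬛🟩🟫❓❓❓❓
🟦🟫⬜🟩🟦🟦🟦🟩🟩❓❓❓❓
🟫🟦⬜🟩⬜🟫🔴🟩🟩❓❓❓❓
⬛🟩🟩⬛🟩🟩🟩🟩🟩❓❓❓❓
🟦🟩🟩⬛🟩🟩⬛🟫🟦❓❓❓❓
⬜🟦🟫🟩⬛❓❓❓❓❓❓❓❓
🟩🟩🟩⬛⬛❓❓❓❓❓❓❓❓
🟩🟫🟫⬜🟩❓❓❓❓❓❓❓❓
⬛🟫🟩🟩🟩❓❓❓❓❓❓❓❓

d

❓❓❓❓❓❓❓❓❓❓❓❓❓
❓❓❓❓❓❓❓❓❓❓❓❓❓
❓❓❓❓❓❓❓❓❓❓❓❓❓
❓❓❓❓❓❓❓❓❓❓❓❓❓
⬛🟩🟩⬛⬜⬛🟩🟫🟩❓❓❓❓
🟫⬜🟩🟦🟦🟦🟩🟩🟫❓❓❓❓
🟦⬜🟩⬜🟫🟩🔴🟩🟦❓❓❓❓
🟩🟩⬛🟩🟩🟩🟩🟩⬛❓❓❓❓
🟩🟩⬛🟩🟩⬛🟫🟦🟩❓❓❓❓
🟦🟫🟩⬛❓❓❓❓❓❓❓❓❓
🟩🟩⬛⬛❓❓❓❓❓❓❓❓❓
🟫🟫⬜🟩❓❓❓❓❓❓❓❓❓
🟫🟩🟩🟩❓❓❓❓❓❓❓❓❓

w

❓❓❓❓❓❓❓❓❓❓❓❓❓
❓❓❓❓❓❓❓❓❓❓❓❓❓
❓❓❓❓❓❓❓❓❓❓❓❓❓
❓❓❓❓❓❓❓❓❓❓❓❓❓
❓❓❓❓🟩🟩🟩⬜🟩❓❓❓❓
⬛🟩🟩⬛⬜⬛🟩🟫🟩❓❓❓❓
🟫⬜🟩🟦🟦🟦🔴🟩🟫❓❓❓❓
🟦⬜🟩⬜🟫🟩🟩🟩🟦❓❓❓❓
🟩🟩⬛🟩🟩🟩🟩🟩⬛❓❓❓❓
🟩🟩⬛🟩🟩⬛🟫🟦🟩❓❓❓❓
🟦🟫🟩⬛❓❓❓❓❓❓❓❓❓
🟩🟩⬛⬛❓❓❓❓❓❓❓❓❓
🟫🟫⬜🟩❓❓❓❓❓❓❓❓❓

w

❓❓❓❓❓❓❓❓❓❓❓❓❓
❓❓❓❓❓❓❓❓❓❓❓❓❓
❓❓❓❓❓❓❓❓❓❓❓❓❓
❓❓❓❓❓❓❓❓❓❓❓❓❓
❓❓❓❓⬜⬜⬛🟩🟩❓❓❓❓
❓❓❓❓🟩🟩🟩⬜🟩❓❓❓❓
⬛🟩🟩⬛⬜⬛🔴🟫🟩❓❓❓❓
🟫⬜🟩🟦🟦🟦🟩🟩🟫❓❓❓❓
🟦⬜🟩⬜🟫🟩🟩🟩🟦❓❓❓❓
🟩🟩⬛🟩🟩🟩🟩🟩⬛❓❓❓❓
🟩🟩⬛🟩🟩⬛🟫🟦🟩❓❓❓❓
🟦🟫🟩⬛❓❓❓❓❓❓❓❓❓
🟩🟩⬛⬛❓❓❓❓❓❓❓❓❓

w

❓❓❓❓❓❓❓❓❓❓❓❓❓
❓❓❓❓❓❓❓❓❓❓❓❓❓
❓❓❓❓❓❓❓❓❓❓❓❓❓
❓❓❓❓❓❓❓❓❓❓❓❓❓
❓❓❓❓⬛⬜🟩⬛🟫❓❓❓❓
❓❓❓❓⬜⬜⬛🟩🟩❓❓❓❓
❓❓❓❓🟩🟩🔴⬜🟩❓❓❓❓
⬛🟩🟩⬛⬜⬛🟩🟫🟩❓❓❓❓
🟫⬜🟩🟦🟦🟦🟩🟩🟫❓❓❓❓
🟦⬜🟩⬜🟫🟩🟩🟩🟦❓❓❓❓
🟩🟩⬛🟩🟩🟩🟩🟩⬛❓❓❓❓
🟩🟩⬛🟩🟩⬛🟫🟦🟩❓❓❓❓
🟦🟫🟩⬛❓❓❓❓❓❓❓❓❓

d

❓❓❓❓❓❓❓❓❓❓❓❓❓
❓❓❓❓❓❓❓❓❓❓❓❓❓
❓❓❓❓❓❓❓❓❓❓❓❓❓
❓❓❓❓❓❓❓❓❓❓❓❓❓
❓❓❓⬛⬜🟩⬛🟫⬜❓❓❓❓
❓❓❓⬜⬜⬛🟩🟩🟫❓❓❓❓
❓❓❓🟩🟩🟩🔴🟩🟫❓❓❓❓
🟩🟩⬛⬜⬛🟩🟫🟩🟫❓❓❓❓
⬜🟩🟦🟦🟦🟩🟩🟫🟫❓❓❓❓
⬜🟩⬜🟫🟩🟩🟩🟦❓❓❓❓❓
🟩⬛🟩🟩🟩🟩🟩⬛❓❓❓❓❓
🟩⬛🟩🟩⬛🟫🟦🟩❓❓❓❓❓
🟫🟩⬛❓❓❓❓❓❓❓❓❓❓

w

❓❓❓❓❓❓❓❓❓❓❓❓❓
❓❓❓❓❓❓❓❓❓❓❓❓❓
❓❓❓❓❓❓❓❓❓❓❓❓❓
❓❓❓❓❓❓❓❓❓❓❓❓❓
❓❓❓❓⬜⬜🟩⬜⬜❓❓❓❓
❓❓❓⬛⬜🟩⬛🟫⬜❓❓❓❓
❓❓❓⬜⬜⬛🔴🟩🟫❓❓❓❓
❓❓❓🟩🟩🟩⬜🟩🟫❓❓❓❓
🟩🟩⬛⬜⬛🟩🟫🟩🟫❓❓❓❓
⬜🟩🟦🟦🟦🟩🟩🟫🟫❓❓❓❓
⬜🟩⬜🟫🟩🟩🟩🟦❓❓❓❓❓
🟩⬛🟩🟩🟩🟩🟩⬛❓❓❓❓❓
🟩⬛🟩🟩⬛🟫🟦🟩❓❓❓❓❓

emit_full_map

❓❓❓❓❓❓❓⬜⬜🟩⬜⬜
❓❓❓❓❓❓⬛⬜🟩⬛🟫⬜
❓❓❓❓❓❓⬜⬜⬛🔴🟩🟫
❓❓❓❓❓❓🟩🟩🟩⬜🟩🟫
❓🟩⬛🟩🟩⬛⬜⬛🟩🟫🟩🟫
❓🟦🟫⬜🟩🟦🟦🟦🟩🟩🟫🟫
❓🟫🟦⬜🟩⬜🟫🟩🟩🟩🟦❓
❓⬛🟩🟩⬛🟩🟩🟩🟩🟩⬛❓
🟫🟦🟩🟩⬛🟩🟩⬛🟫🟦🟩❓
🟩⬜🟦🟫🟩⬛❓❓❓❓❓❓
🟫🟩🟩🟩⬛⬛❓❓❓❓❓❓
⬜🟩🟫🟫⬜🟩❓❓❓❓❓❓
⬜⬛🟫🟩🟩🟩❓❓❓❓❓❓
⬜⬜🟩⬜🟩❓❓❓❓❓❓❓
⬜🟫🟩🟩⬜❓❓❓❓❓❓❓
🟫⬛🟩🟩⬛❓❓❓❓❓❓❓
⬜⬜🟫🟦🟫❓❓❓❓❓❓❓
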